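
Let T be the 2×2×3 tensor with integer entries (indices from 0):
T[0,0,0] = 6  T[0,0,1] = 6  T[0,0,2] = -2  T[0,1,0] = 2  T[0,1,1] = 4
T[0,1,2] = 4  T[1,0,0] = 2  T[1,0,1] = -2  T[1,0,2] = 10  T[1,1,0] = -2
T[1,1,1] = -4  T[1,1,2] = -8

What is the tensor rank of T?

Lower bound: the mode-3 unfolding of T (rows indexed by k, columns by (i,j) = (0,0), (0,1), (1,0), (1,1)) is [[6, 2, 2, -2], [6, 4, -2, -4], [-2, 4, 10, -8]].
There the 3×3 minor on rows k ∈ {0, 1, 2}, columns (i,j) ∈ {(0,0), (0,1), (1,0)} is det [[6, 2, 2], [6, 4, -2], [-2, 4, 10]] = 240 ≠ 0, so this unfolding has rank ≥ 3; CP rank is at least every unfolding rank, so rank(T) ≥ 3. (This is only a lower bound: in general the CP rank may exceed every unfolding rank, so we still need to exhibit 3 rank-1 terms summing to T.)
Upper bound: T is a sum of 3 rank-1 terms, T = (1, -2) ⊗ (1, -1) ⊗ (0, 0, -4) + (1, -1) ⊗ (1, 1) ⊗ (2, 4, 0) + (1, 1) ⊗ (1, 0) ⊗ (4, 2, 2) (one valid choice — decompositions are not unique — normalised so each a, b is primitive with positive first nonzero entry; check it by expanding all entries), so rank(T) ≤ 3.
These bounds meet, so rank(T) = 3.

3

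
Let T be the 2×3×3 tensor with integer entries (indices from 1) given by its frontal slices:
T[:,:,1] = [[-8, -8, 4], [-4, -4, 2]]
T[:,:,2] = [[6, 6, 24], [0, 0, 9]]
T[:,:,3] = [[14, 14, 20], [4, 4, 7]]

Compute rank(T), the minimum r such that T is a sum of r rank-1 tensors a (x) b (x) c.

2

Lower bound: the mode-3 unfolding of T (rows indexed by k, columns by (i,j) = (1,1), (1,2), (1,3), (2,1), (2,2), (2,3)) is [[-8, -8, 4, -4, -4, 2], [6, 6, 24, 0, 0, 9], [14, 14, 20, 4, 4, 7]].
There the 2×2 minor on rows k ∈ {1, 2}, columns (i,j) ∈ {(1,1), (1,3)} is det [[-8, 4], [6, 24]] = -216 ≠ 0, so this unfolding has rank ≥ 2; CP rank is at least every unfolding rank, so rank(T) ≥ 2. (This is only a lower bound: in general the CP rank may exceed every unfolding rank, so we still need to exhibit 2 rank-1 terms summing to T.)
Upper bound — finding two terms. Write S_k = T[:,:,k] for the frontal slices: S₁ = [[-8, -8, 4], [-4, -4, 2]], S₂ = [[6, 6, 24], [0, 0, 9]], S₃ = [[14, 14, 20], [4, 4, 7]].
If T = a₁ (x) b₁ (x) c₁ + a₂ (x) b₂ (x) c₂ then each S_k = c₁[k]·a₁b₁ᵀ + c₂[k]·a₂b₂ᵀ. S₁ and S₂ are linearly independent, so a₁b₁ᵀ and a₂b₂ᵀ must span the same plane of matrices: they are the rank-1 matrices of the form x·S₁ + y·S₂.
The 2×2 minor of x·S₁ + y·S₂ on rows {1,2}, columns {1,3} is 36·xy + 54·y² = 18·(2·x + 3·y)(y), vanishing at (x:y) = (3:-2) and (1:0).
M₁ = 3·S₁ − 2·S₂ = [[-36, -36, -36], [-12, -12, -12]] = (-12)·[3, 1][1, 1, 1]ᵀ and M₂ = S₁ = [[-8, -8, 4], [-4, -4, 2]] = (-2)·[2, 1][2, 2, -1]ᵀ, so take a₁ = [3, 1], b₁ = [1, 1, 1], a₂ = [2, 1], b₂ = [2, 2, -1].
Each slice is an integer combination of E₁ = a₁b₁ᵀ and E₂ = a₂b₂ᵀ: S₁ = −2·E₂, S₂ = 6·E₁ − 3·E₂, S₃ = 6·E₁ − E₂; reading off coefficients, c₁ = [0, 6, 6] and c₂ = [-2, -3, -1].
Hence T = [3, 1] (x) [1, 1, 1] (x) [0, 6, 6] + [2, 1] (x) [2, 2, -1] (x) [-2, -3, -1], so rank(T) ≤ 2.
These bounds meet, so rank(T) = 2.
Check entry T[1,2,3] = 14: (3)·(1)·(6) + (2)·(2)·(-1) = 14.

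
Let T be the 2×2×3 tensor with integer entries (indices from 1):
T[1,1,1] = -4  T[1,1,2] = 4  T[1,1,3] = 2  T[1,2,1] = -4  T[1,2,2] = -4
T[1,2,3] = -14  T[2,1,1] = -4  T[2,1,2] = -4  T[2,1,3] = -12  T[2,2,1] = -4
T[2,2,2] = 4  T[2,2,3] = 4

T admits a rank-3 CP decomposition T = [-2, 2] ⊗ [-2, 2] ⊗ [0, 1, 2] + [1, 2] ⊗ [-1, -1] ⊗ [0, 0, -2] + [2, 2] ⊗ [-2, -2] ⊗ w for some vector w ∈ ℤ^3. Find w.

w = [1, 0, 2]

Subtract the known terms from T to get the rank-1 residual R = [2, 2] ⊗ [-2, -2] ⊗ w, so R[i,j,k] = a[i]·b[j]·w[k]. Pick indices with nonzero a[1]·b[1] = (2)·(-2) = -4. Only the fibre through (1,1,·) is needed: R[1,1,:] = T[1,1,:] − Σₗ aₗ[1]bₗ[1]cₗ = [-4, 4, 2] − (-2)·(-2)·[0, 1, 2] − (1)·(-1)·[0, 0, -2] = [-4, 0, -8]. Then w[k] = R[1,1,k] / -4 for each k, giving w = [-4, 0, -8] / -4 = [1, 0, 2].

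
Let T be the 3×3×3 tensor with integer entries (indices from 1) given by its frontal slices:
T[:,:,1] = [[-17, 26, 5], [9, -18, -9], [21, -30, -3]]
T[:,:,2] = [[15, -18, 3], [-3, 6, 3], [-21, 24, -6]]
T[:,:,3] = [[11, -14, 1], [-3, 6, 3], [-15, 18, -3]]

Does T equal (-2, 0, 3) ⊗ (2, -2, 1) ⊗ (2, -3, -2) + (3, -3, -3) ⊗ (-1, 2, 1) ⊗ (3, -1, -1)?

Reconstruct entrywise from the claimed factors. For example, T[1,3,2] = 3 and Σₗ aₗ[1]bₗ[3]cₗ[2] = (-2)·(1)·(-3) + (3)·(1)·(-1) = 3; checking all 27 entries, every one matches. The claim holds.

Yes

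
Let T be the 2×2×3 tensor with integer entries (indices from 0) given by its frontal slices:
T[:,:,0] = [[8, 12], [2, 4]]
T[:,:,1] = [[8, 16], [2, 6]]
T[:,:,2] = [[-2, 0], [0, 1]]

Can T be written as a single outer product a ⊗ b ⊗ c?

No

The mode-3 unfolding of T (rows indexed by k, columns by (i,j) = (0,0), (0,1), (1,0), (1,1)) is [[8, 12, 2, 4], [8, 16, 2, 6], [-2, 0, 0, 1]].
There the 3×3 minor on rows k ∈ {0, 1, 2}, columns (i,j) ∈ {(0,0), (0,1), (1,0)} is det [[8, 12, 2], [8, 16, 2], [-2, 0, 0]] = 16 ≠ 0, so this unfolding has rank ≥ 3; CP rank is at least every unfolding rank, so rank(T) ≥ 3.
In particular rank(T) ≥ 3 > 1, so T is not rank-1.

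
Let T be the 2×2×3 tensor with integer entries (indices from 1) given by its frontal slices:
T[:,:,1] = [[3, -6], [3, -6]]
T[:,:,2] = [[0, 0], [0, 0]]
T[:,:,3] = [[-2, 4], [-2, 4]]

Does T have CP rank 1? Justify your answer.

If T = a ∘ b ∘ c then every fibre of T is a multiple of the corresponding factor, so read the factors off the fibres through the nonzero entry T[1,1,1] = 3.
The mode-1 fibre T[:,1,1] = [3, 3] gives a = (1, 1) (primitive direction); the mode-2 fibre T[1,:,1] = [3, -6] gives b = (1, -2); then c[k] = T[1,1,k] / (a[1]·b[1]) = [3, 0, -2] / 1 = (3, 0, -2).
Expanding (1, 1) ∘ (1, -2) ∘ (3, 0, -2) reproduces all 12 entries of T, so T = (1, 1) ∘ (1, -2) ∘ (3, 0, -2) and rank(T) ≤ 1.
Equivalently every frontal slice T[:,:,k] is c[k] times the rank-1 matrix (1, 1) ∘ (1, -2). So T has rank 1 (it is nonzero).

Yes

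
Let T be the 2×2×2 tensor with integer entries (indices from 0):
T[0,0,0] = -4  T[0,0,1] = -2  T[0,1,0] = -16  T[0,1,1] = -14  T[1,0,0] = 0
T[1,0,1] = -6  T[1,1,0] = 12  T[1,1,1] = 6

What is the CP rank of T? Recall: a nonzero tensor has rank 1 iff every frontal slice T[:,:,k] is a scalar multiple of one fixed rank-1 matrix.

Lower bound: the mode-2 unfolding of T (rows indexed by j, columns by (i,k) = (0,0), (0,1), (1,0), (1,1)) is [[-4, -2, 0, -6], [-16, -14, 12, 6]].
There the 2×2 minor on rows j ∈ {0, 1}, columns (i,k) ∈ {(0,0), (0,1)} is det [[-4, -2], [-16, -14]] = 24 ≠ 0, so this unfolding has rank ≥ 2; CP rank is at least every unfolding rank, so rank(T) ≥ 2. (Flattening ranks never certify an upper bound on CP rank; for that we must actually write T with 2 rank-1 terms.)
Upper bound — finding two terms. Write S_k = T[:,:,k] for the frontal slices: S₀ = [[-4, -16], [0, 12]], S₁ = [[-2, -14], [-6, 6]].
If T = a₁ ⊗ b₁ ⊗ c₁ + a₂ ⊗ b₂ ⊗ c₂ then each S_k = c₁[k]·a₁b₁ᵀ + c₂[k]·a₂b₂ᵀ. S₀ and S₁ are linearly independent, so a₁b₁ᵀ and a₂b₂ᵀ must span the same plane of matrices: they are the rank-1 matrices of the form x·S₀ + y·S₁.
det(x·S₀ + y·S₁) is −48·x² − 144·xy − 96·y² = (-48)·(x + 2·y)(x + y), vanishing at (x:y) = (2:-1) and (1:-1).
M₁ = 2·S₀ − S₁ = [[-6, -18], [6, 18]] = (-6)·[1, -1][1, 3]ᵀ and M₂ = S₀ − S₁ = [[-2, -2], [6, 6]] = (-2)·[1, -3][1, 1]ᵀ, so take a₁ = [1, -1], b₁ = [1, 3], a₂ = [1, -3], b₂ = [1, 1].
Each slice is an integer combination of E₁ = a₁b₁ᵀ and E₂ = a₂b₂ᵀ: S₀ = −6·E₁ + 2·E₂, S₁ = −6·E₁ + 4·E₂; reading off coefficients, c₁ = [-6, -6] and c₂ = [2, 4].
Hence T = [1, -1] ⊗ [1, 3] ⊗ [-6, -6] + [1, -3] ⊗ [1, 1] ⊗ [2, 4], so rank(T) ≤ 2.
These bounds meet, so rank(T) = 2.

2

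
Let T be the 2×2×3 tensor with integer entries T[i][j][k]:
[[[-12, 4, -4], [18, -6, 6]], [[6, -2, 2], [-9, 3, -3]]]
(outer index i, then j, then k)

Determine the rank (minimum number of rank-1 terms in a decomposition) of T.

1

Lower bound: T ≠ 0 (e.g. T[0,0,0] = -12), so rank(T) ≥ 1.
Upper bound: if T = a ⊗ b ⊗ c then every fibre of T is a multiple of the corresponding factor, so read the factors off the fibres through the nonzero entry T[0,0,0] = -12.
The mode-1 fibre T[:,0,0] = [-12, 6] gives a = [2, -1] (primitive direction); the mode-2 fibre T[0,:,0] = [-12, 18] gives b = [2, -3]; then c[k] = T[0,0,k] / (a[0]·b[0]) = [-12, 4, -4] / 4 = [-3, 1, -1].
Expanding [2, -1] ⊗ [2, -3] ⊗ [-3, 1, -1] reproduces all 12 entries of T, so T = [2, -1] ⊗ [2, -3] ⊗ [-3, 1, -1] and rank(T) ≤ 1.
These bounds meet, so rank(T) = 1.
Check entry T[1,1,2] = -3: (-1)·(-3)·(-1) = -3.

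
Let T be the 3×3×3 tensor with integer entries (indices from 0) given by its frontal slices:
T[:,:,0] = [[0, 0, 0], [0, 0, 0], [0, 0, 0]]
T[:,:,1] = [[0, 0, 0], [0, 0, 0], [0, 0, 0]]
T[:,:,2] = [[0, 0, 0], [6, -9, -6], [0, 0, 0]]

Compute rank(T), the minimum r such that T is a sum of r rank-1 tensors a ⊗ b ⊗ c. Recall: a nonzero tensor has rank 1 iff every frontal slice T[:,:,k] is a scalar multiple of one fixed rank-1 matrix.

1

Lower bound: T ≠ 0 (e.g. T[1,0,2] = 6), so rank(T) ≥ 1.
Upper bound: if T = a ⊗ b ⊗ c then every fibre of T is a multiple of the corresponding factor, so read the factors off the fibres through the nonzero entry T[1,0,2] = 6.
The mode-1 fibre T[:,0,2] = [0, 6, 0] gives a = [0, 1, 0] (primitive direction); the mode-2 fibre T[1,:,2] = [6, -9, -6] gives b = [2, -3, -2]; then c[k] = T[1,0,k] / (a[1]·b[0]) = [0, 0, 6] / 2 = [0, 0, 3].
Expanding [0, 1, 0] ⊗ [2, -3, -2] ⊗ [0, 0, 3] reproduces all 27 entries of T, so T = [0, 1, 0] ⊗ [2, -3, -2] ⊗ [0, 0, 3] and rank(T) ≤ 1.
These bounds meet, so rank(T) = 1.
Check entry T[0,1,0] = 0: (0)·(-3)·(0) = 0.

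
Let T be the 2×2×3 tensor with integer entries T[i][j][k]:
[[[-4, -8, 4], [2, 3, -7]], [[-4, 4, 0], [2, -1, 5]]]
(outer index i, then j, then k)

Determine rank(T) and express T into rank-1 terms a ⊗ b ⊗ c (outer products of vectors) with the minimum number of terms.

rank(T) = 3

Lower bound: the mode-3 unfolding of T (rows indexed by k, columns by (i,j) = (0,0), (0,1), (1,0), (1,1)) is [[-4, 2, -4, 2], [-8, 3, 4, -1], [4, -7, 0, 5]].
There the 3×3 minor on rows k ∈ {0, 1, 2}, columns (i,j) ∈ {(0,0), (0,1), (1,0)} is det [[-4, 2, -4], [-8, 3, 4], [4, -7, 0]] = -256 ≠ 0, so this unfolding has rank ≥ 3; CP rank is at least every unfolding rank, so rank(T) ≥ 3. (Flattening ranks never certify an upper bound on CP rank; for that we must actually write T with 3 rank-1 terms.)
Upper bound: T is a sum of 3 rank-1 terms, T = [1, -1] ⊗ [1, -1] ⊗ [0, -4, 4] + [1, -1] ⊗ [1, 1] ⊗ [0, -2, -2] + [1, 1] ⊗ [2, -1] ⊗ [-2, -1, 1] (written with every a and b primitive with positive leading entry and the scale carried by c; CP decompositions are not unique, and this one is verified by expanding entrywise), so rank(T) ≤ 3.
These bounds meet, so rank(T) = 3.
Check entry T[1,1,0] = 2: (-1)·(-1)·(0) + (-1)·(1)·(0) + (1)·(-1)·(-2) = 2.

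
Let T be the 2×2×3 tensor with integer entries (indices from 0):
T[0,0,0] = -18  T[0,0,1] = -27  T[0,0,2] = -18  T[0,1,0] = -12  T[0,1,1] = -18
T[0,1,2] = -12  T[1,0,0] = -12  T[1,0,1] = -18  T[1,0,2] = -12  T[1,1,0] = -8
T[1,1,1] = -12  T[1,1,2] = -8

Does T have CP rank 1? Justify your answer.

Yes

The mode-1 fibre T[:,0,0] = [-18, -12] gives a = [3, 2] (primitive direction); the mode-2 fibre T[0,:,0] = [-18, -12] gives b = [3, 2]; then c[k] = T[0,0,k] / (a[0]·b[0]) = [-18, -27, -18] / 9 = [-2, -3, -2].
Expanding [3, 2] ⊗ [3, 2] ⊗ [-2, -3, -2] reproduces all 12 entries of T, so T = [3, 2] ⊗ [3, 2] ⊗ [-2, -3, -2] and rank(T) ≤ 1.
Equivalently every frontal slice T[:,:,k] is c[k] times the rank-1 matrix [3, 2] ⊗ [3, 2]. So T has rank 1 (it is nonzero).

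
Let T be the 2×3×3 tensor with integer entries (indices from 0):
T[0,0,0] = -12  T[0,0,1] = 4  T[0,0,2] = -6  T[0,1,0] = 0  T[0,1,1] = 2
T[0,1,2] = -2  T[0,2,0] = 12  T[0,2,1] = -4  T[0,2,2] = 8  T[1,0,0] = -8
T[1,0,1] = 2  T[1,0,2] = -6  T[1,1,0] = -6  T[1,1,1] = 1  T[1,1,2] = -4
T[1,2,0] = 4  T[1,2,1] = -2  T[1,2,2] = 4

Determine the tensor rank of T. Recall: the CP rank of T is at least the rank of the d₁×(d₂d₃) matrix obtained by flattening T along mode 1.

Lower bound: the mode-3 unfolding of T (rows indexed by k, columns by (i,j) = (0,0), (0,1), (0,2), (1,0), (1,1), (1,2)) is [[-12, 0, 12, -8, -6, 4], [4, 2, -4, 2, 1, -2], [-6, -2, 8, -6, -4, 4]].
There the 3×3 minor on rows k ∈ {0, 1, 2}, columns (i,j) ∈ {(0,0), (0,1), (0,2)} is det [[-12, 0, 12], [4, 2, -4], [-6, -2, 8]] = -48 ≠ 0, so this unfolding has rank ≥ 3; CP rank is at least every unfolding rank, so rank(T) ≥ 3. (This is only a lower bound: in general the CP rank may exceed every unfolding rank, so we still need to exhibit 3 rank-1 terms summing to T.)
Upper bound: T is a sum of 3 rank-1 terms, T = (1, -1) ⊗ (1, 1, 0) ⊗ (4, 0, 2) + (1, 0) ⊗ (2, 0, -1) ⊗ (-4, 0, 0) + (2, 1) ⊗ (2, 1, -2) ⊗ (-2, 1, -2) (one valid choice — decompositions are not unique — normalised so each a, b is primitive with positive first nonzero entry; check it by expanding all entries), so rank(T) ≤ 3.
These bounds meet, so rank(T) = 3.

3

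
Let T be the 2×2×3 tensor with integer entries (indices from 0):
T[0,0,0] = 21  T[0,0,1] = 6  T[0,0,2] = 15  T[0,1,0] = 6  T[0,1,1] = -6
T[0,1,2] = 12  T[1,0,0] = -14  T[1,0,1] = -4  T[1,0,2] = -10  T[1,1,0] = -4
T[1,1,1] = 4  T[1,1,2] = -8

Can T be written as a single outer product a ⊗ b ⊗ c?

The mode-2 unfolding of T (rows indexed by j, columns by (i,k) = (0,0), (0,1), (0,2), (1,0), (1,1), (1,2)) is [[21, 6, 15, -14, -4, -10], [6, -6, 12, -4, 4, -8]].
There the 2×2 minor on rows j ∈ {0, 1}, columns (i,k) ∈ {(0,0), (0,1)} is det [[21, 6], [6, -6]] = -162 ≠ 0, so this unfolding has rank ≥ 2; CP rank is at least every unfolding rank, so rank(T) ≥ 2.
In particular rank(T) ≥ 2 > 1, so T is not rank-1.

No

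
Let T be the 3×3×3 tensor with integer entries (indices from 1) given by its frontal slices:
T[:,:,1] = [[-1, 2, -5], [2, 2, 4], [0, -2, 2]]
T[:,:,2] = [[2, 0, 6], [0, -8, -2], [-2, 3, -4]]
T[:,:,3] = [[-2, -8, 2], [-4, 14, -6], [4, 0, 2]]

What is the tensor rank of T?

Lower bound: in the mode-2 unfolding of T (rows indexed by j, columns by (i,k)) the 3×3 minor on rows j ∈ {1, 2, 3}, columns (i,k) ∈ {(1,1), (1,2), (2,2)} is det [[-1, 2, 0], [2, 0, -8], [-5, 6, -2]] = 40 ≠ 0, so that unfolding has rank ≥ 3 and hence rank(T) ≥ 3 (CP rank is at least every unfolding rank, though it can be larger).
Upper bound: T is a sum of 3 rank-1 terms, T = [0, 2, -1] ⊗ [2, -1, 2] ⊗ [0, 1, -2] + [1, -2, 0] ⊗ [1, 2, 1] ⊗ [-1, 2, -2] + [2, -1, -1] ⊗ [0, 1, -1] ⊗ [2, -2, -2] (written with every a and b primitive with positive leading entry and the scale carried by c; CP decompositions are not unique, and this one is verified by expanding entrywise), so rank(T) ≤ 3.
These bounds meet, so rank(T) = 3.

3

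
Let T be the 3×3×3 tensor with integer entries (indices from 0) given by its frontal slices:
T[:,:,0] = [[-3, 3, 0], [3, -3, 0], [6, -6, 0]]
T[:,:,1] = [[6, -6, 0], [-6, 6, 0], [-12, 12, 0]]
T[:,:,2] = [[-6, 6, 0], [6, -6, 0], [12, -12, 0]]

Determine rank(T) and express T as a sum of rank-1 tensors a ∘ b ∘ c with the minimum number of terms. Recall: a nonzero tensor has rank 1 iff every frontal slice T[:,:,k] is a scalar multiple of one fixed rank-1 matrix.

Lower bound: T ≠ 0 (e.g. T[0,0,0] = -3), so rank(T) ≥ 1.
Upper bound: if T = a ∘ b ∘ c then every fibre of T is a multiple of the corresponding factor, so read the factors off the fibres through the nonzero entry T[0,0,0] = -3.
The mode-1 fibre T[:,0,0] = [-3, 3, 6] gives a = [1, -1, -2] (primitive direction); the mode-2 fibre T[0,:,0] = [-3, 3, 0] gives b = [1, -1, 0]; then c[k] = T[0,0,k] / (a[0]·b[0]) = [-3, 6, -6] / 1 = [-3, 6, -6].
Expanding [1, -1, -2] ∘ [1, -1, 0] ∘ [-3, 6, -6] reproduces all 27 entries of T, so T = [1, -1, -2] ∘ [1, -1, 0] ∘ [-3, 6, -6] and rank(T) ≤ 1.
These bounds meet, so rank(T) = 1.
Check entry T[1,0,2] = 6: (-1)·(1)·(-6) = 6.

rank(T) = 1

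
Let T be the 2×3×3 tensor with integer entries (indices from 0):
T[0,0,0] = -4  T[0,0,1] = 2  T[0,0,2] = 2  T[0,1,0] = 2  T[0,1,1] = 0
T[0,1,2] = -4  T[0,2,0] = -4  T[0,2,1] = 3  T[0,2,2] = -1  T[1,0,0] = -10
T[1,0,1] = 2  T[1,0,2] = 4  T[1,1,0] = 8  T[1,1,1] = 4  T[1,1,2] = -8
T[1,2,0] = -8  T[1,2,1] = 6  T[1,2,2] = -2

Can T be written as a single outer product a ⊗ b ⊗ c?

The mode-3 unfolding of T (rows indexed by k, columns by (i,j) = (0,0), (0,1), (0,2), (1,0), (1,1), (1,2)) is [[-4, 2, -4, -10, 8, -8], [2, 0, 3, 2, 4, 6], [2, -4, -1, 4, -8, -2]].
There the 3×3 minor on rows k ∈ {0, 1, 2}, columns (i,j) ∈ {(0,0), (0,1), (1,0)} is det [[-4, 2, -10], [2, 0, 2], [2, -4, 4]] = 40 ≠ 0, so this unfolding has rank ≥ 3; CP rank is at least every unfolding rank, so rank(T) ≥ 3.
In particular rank(T) ≥ 3 > 1, so T is not rank-1.

No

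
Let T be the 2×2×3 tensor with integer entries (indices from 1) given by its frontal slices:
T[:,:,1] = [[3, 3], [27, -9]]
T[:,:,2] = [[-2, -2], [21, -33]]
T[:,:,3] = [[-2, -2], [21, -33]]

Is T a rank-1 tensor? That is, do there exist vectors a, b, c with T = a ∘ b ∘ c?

The mode-2 unfolding of T (rows indexed by j, columns by (i,k) = (1,1), (1,2), (1,3), (2,1), (2,2), (2,3)) is [[3, -2, -2, 27, 21, 21], [3, -2, -2, -9, -33, -33]].
There the 2×2 minor on rows j ∈ {1, 2}, columns (i,k) ∈ {(1,1), (2,1)} is det [[3, 27], [3, -9]] = -108 ≠ 0, so this unfolding has rank ≥ 2; CP rank is at least every unfolding rank, so rank(T) ≥ 2.
In particular rank(T) ≥ 2 > 1, so T is not rank-1.

No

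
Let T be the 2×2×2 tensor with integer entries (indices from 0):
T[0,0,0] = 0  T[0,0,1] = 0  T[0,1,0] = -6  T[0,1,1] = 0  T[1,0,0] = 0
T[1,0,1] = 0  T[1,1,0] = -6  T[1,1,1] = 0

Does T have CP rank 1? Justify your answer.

Yes

The mode-1 fibre T[:,1,0] = [-6, -6] gives a = [1, 1] (primitive direction); the mode-2 fibre T[0,:,0] = [0, -6] gives b = [0, 1]; then c[k] = T[0,1,k] / (a[0]·b[1]) = [-6, 0] / 1 = [-6, 0].
Expanding [1, 1] ∘ [0, 1] ∘ [-6, 0] reproduces all 8 entries of T, so T = [1, 1] ∘ [0, 1] ∘ [-6, 0] and rank(T) ≤ 1.
Equivalently every frontal slice T[:,:,k] is c[k] times the rank-1 matrix [1, 1] ∘ [0, 1]. So T has rank 1 (it is nonzero).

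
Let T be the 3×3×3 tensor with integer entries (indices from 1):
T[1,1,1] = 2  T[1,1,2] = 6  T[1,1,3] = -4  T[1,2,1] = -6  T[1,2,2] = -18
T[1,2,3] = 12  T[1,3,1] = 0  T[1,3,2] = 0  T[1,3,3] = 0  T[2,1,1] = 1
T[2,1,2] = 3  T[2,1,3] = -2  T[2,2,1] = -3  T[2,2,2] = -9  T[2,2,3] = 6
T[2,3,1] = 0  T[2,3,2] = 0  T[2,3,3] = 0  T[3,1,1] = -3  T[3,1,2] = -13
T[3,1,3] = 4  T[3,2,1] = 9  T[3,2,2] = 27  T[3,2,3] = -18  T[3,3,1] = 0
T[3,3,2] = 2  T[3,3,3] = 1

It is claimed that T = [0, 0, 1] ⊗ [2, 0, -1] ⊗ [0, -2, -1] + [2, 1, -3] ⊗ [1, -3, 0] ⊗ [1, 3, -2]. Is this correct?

Yes

Reconstruct entrywise from the claimed factors. For example, T[1,3,1] = 0 and Σₗ aₗ[1]bₗ[3]cₗ[1] = (0)·(-1)·(0) + (2)·(0)·(1) = 0; checking all 27 entries, every one matches. The claim holds.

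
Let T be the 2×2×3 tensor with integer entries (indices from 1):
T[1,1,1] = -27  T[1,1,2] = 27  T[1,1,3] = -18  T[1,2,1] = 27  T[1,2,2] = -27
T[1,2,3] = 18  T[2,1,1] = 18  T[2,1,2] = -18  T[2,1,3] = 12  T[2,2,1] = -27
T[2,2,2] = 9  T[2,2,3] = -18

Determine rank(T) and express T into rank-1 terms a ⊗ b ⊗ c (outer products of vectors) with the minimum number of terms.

Lower bound: the mode-1 unfolding of T (rows indexed by i, columns by (j,k) = (1,1), (1,2), (1,3), (2,1), (2,2), (2,3)) is [[-27, 27, -18, 27, -27, 18], [18, -18, 12, -27, 9, -18]].
There the 2×2 minor on rows i ∈ {1, 2}, columns (j,k) ∈ {(1,1), (2,1)} is det [[-27, 27], [18, -27]] = 243 ≠ 0, so this unfolding has rank ≥ 2; CP rank is at least every unfolding rank, so rank(T) ≥ 2. (Unfolding ranks only ever bound the CP rank from below — rank(T) can be strictly larger than all of them — so the matching upper bound has to come from an explicit 2-term decomposition.)
Upper bound — finding two terms. Write S_k = T[:,:,k] for the frontal slices: S₁ = [[-27, 27], [18, -27]], S₂ = [[27, -27], [-18, 9]], S₃ = [[-18, 18], [12, -18]].
If T = a₁ ⊗ b₁ ⊗ c₁ + a₂ ⊗ b₂ ⊗ c₂ then each S_k = c₁[k]·a₁b₁ᵀ + c₂[k]·a₂b₂ᵀ. S₁ and S₂ are linearly independent, so a₁b₁ᵀ and a₂b₂ᵀ must span the same plane of matrices: they are the rank-1 matrices of the form x·S₁ + y·S₂.
det(x·S₁ + y·S₂) is 243·x² − 243·y² = 243·(x − y)(x + y), vanishing at (x:y) = (1:1) and (1:-1).
M₁ = S₁ + S₂ = [[0, 0], [0, -18]] = (-18)·[0, 1][0, 1]ᵀ and M₂ = S₁ − S₂ = [[-54, 54], [36, -36]] = (-18)·[3, -2][1, -1]ᵀ, so take a₁ = [0, 1], b₁ = [0, 1], a₂ = [3, -2], b₂ = [1, -1].
Each slice is an integer combination of E₁ = a₁b₁ᵀ and E₂ = a₂b₂ᵀ: S₁ = −9·E₁ − 9·E₂, S₂ = −9·E₁ + 9·E₂, S₃ = −6·E₁ − 6·E₂; reading off coefficients, c₁ = [-9, -9, -6] and c₂ = [-9, 9, -6].
Hence T = [0, 1] ⊗ [0, 1] ⊗ [-9, -9, -6] + [3, -2] ⊗ [1, -1] ⊗ [-9, 9, -6], so rank(T) ≤ 2.
These bounds meet, so rank(T) = 2.

rank(T) = 2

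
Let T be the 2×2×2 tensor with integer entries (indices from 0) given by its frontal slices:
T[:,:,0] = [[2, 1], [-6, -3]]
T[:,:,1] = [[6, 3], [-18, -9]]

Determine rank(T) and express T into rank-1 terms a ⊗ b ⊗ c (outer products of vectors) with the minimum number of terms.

Lower bound: T ≠ 0 (e.g. T[0,0,0] = 2), so rank(T) ≥ 1.
Upper bound: if T = a ⊗ b ⊗ c then every fibre of T is a multiple of the corresponding factor, so read the factors off the fibres through the nonzero entry T[0,0,0] = 2.
The mode-1 fibre T[:,0,0] = [2, -6] gives a = (1, -3) (primitive direction); the mode-2 fibre T[0,:,0] = [2, 1] gives b = (2, 1); then c[k] = T[0,0,k] / (a[0]·b[0]) = [2, 6] / 2 = (1, 3).
Expanding (1, -3) ⊗ (2, 1) ⊗ (1, 3) reproduces all 8 entries of T, so T = (1, -3) ⊗ (2, 1) ⊗ (1, 3) and rank(T) ≤ 1.
These bounds meet, so rank(T) = 1.

rank(T) = 1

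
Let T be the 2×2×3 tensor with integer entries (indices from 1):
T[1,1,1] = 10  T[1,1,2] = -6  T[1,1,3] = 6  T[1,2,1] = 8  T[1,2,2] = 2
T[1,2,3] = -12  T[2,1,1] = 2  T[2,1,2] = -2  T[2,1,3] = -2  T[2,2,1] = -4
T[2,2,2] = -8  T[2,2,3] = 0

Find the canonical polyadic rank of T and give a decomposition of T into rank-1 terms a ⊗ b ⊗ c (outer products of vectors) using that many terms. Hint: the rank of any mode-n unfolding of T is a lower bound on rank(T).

rank(T) = 3

Lower bound: the mode-3 unfolding of T (rows indexed by k, columns by (i,j) = (1,1), (1,2), (2,1), (2,2)) is [[10, 8, 2, -4], [-6, 2, -2, -8], [6, -12, -2, 0]].
There the 3×3 minor on rows k ∈ {1, 2, 3}, columns (i,j) ∈ {(1,1), (1,2), (2,1)} is det [[10, 8, 2], [-6, 2, -2], [6, -12, -2]] = -352 ≠ 0, so this unfolding has rank ≥ 3; CP rank is at least every unfolding rank, so rank(T) ≥ 3. (Flattening ranks never certify an upper bound on CP rank; for that we must actually write T with 3 rank-1 terms.)
Upper bound: T is a sum of 3 rank-1 terms, T = [1, -1] ⊗ [0, 1] ⊗ [8, 4, -4] + [1, 0] ⊗ [2, -1] ⊗ [4, -2, 4] + [1, 1] ⊗ [1, 2] ⊗ [2, -2, -2] (written with every a and b primitive with positive leading entry and the scale carried by c; CP decompositions are not unique, and this one is verified by expanding entrywise), so rank(T) ≤ 3.
These bounds meet, so rank(T) = 3.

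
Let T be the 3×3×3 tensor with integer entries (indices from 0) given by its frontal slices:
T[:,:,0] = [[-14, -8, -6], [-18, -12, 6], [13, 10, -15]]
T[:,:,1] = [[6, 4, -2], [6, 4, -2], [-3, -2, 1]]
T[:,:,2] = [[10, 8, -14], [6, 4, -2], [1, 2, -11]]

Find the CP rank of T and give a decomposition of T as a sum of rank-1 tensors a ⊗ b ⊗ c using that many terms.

Lower bound: the mode-3 unfolding of T (rows indexed by k, columns by (i,j) = (0,0), (0,1), (0,2), (1,0), (1,1), (1,2), (2,0), (2,1), (2,2)) is [[-14, -8, -6, -18, -12, 6, 13, 10, -15], [6, 4, -2, 6, 4, -2, -3, -2, 1], [10, 8, -14, 6, 4, -2, 1, 2, -11]].
There the 2×2 minor on rows k ∈ {0, 1}, columns (i,j) ∈ {(0,0), (0,1)} is det [[-14, -8], [6, 4]] = -8 ≠ 0, so this unfolding has rank ≥ 2; CP rank is at least every unfolding rank, so rank(T) ≥ 2. (Flattening ranks never certify an upper bound on CP rank; for that we must actually write T with 2 rank-1 terms.)
Upper bound — finding two terms. Write S_k = T[:,:,k] for the frontal slices: S₀ = [[-14, -8, -6], [-18, -12, 6], [13, 10, -15]], S₁ = [[6, 4, -2], [6, 4, -2], [-3, -2, 1]], S₂ = [[10, 8, -14], [6, 4, -2], [1, 2, -11]].
If T = a₁ ⊗ b₁ ⊗ c₁ + a₂ ⊗ b₂ ⊗ c₂ then each S_k = c₁[k]·a₁b₁ᵀ + c₂[k]·a₂b₂ᵀ. S₀ and S₁ are linearly independent, so a₁b₁ᵀ and a₂b₂ᵀ must span the same plane of matrices: they are the rank-1 matrices of the form x·S₀ + y·S₁.
The 2×2 minor of x·S₀ + y·S₁ on rows {0,1}, columns {0,1} is 24·x² − 8·xy = 8·(3·x − y)(x), vanishing at (x:y) = (1:3) and (0:1).
M₁ = S₀ + 3·S₁ = [[4, 4, -12], [0, 0, 0], [4, 4, -12]] = 4·[1, 0, 1][1, 1, -3]ᵀ and M₂ = S₁ = [[6, 4, -2], [6, 4, -2], [-3, -2, 1]] = [2, 2, -1][3, 2, -1]ᵀ, so take a₁ = [1, 0, 1], b₁ = [1, 1, -3], a₂ = [2, 2, -1], b₂ = [3, 2, -1].
Each slice is an integer combination of E₁ = a₁b₁ᵀ and E₂ = a₂b₂ᵀ: S₀ = 4·E₁ − 3·E₂, S₁ = E₂, S₂ = 4·E₁ + E₂; reading off coefficients, c₁ = [4, 0, 4] and c₂ = [-3, 1, 1].
Hence T = [1, 0, 1] ⊗ [1, 1, -3] ⊗ [4, 0, 4] + [2, 2, -1] ⊗ [3, 2, -1] ⊗ [-3, 1, 1], so rank(T) ≤ 2.
These bounds meet, so rank(T) = 2.
Check entry T[0,1,0] = -8: (1)·(1)·(4) + (2)·(2)·(-3) = -8.

rank(T) = 2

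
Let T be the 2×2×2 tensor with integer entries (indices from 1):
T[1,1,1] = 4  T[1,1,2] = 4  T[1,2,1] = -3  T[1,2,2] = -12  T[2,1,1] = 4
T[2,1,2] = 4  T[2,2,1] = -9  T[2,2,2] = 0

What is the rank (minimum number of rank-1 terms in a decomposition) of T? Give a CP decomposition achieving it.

rank(T) = 2

Lower bound: in the mode-2 unfolding of T (rows indexed by j, columns by (i,k)) the 2×2 minor on rows j ∈ {1, 2}, columns (i,k) ∈ {(1,1), (1,2)} is det [[4, 4], [-3, -12]] = -36 ≠ 0, so that unfolding has rank ≥ 2 and hence rank(T) ≥ 2 (CP rank is at least every unfolding rank, though it can be larger).
Upper bound: with S_k = T[:,:,k], the two rank-1 terms a₁b₁ᵀ, a₂b₂ᵀ are the rank-1 members of the pencil x·S₁ + y·S₂.
det(x·S₁ + y·S₂) is −24·x² + 24·xy + 48·y² = (-24)·(x − 2·y)(x + y), vanishing at (x:y) = (2:1) and (1:-1).
M₁ = 2·S₁ + S₂ = [[12, -18], [12, -18]] = 6·[1, 1][2, -3]ᵀ and M₂ = S₁ − S₂ = [[0, 9], [0, -9]] = 9·[1, -1][0, 1]ᵀ, so take a₁ = [1, 1], b₁ = [2, -3], a₂ = [1, -1], b₂ = [0, 1].
Each slice is an integer combination of E₁ = a₁b₁ᵀ and E₂ = a₂b₂ᵀ: S₁ = 2·E₁ + 3·E₂, S₂ = 2·E₁ − 6·E₂; reading off coefficients, c₁ = [2, 2] and c₂ = [3, -6].
Hence T = [1, 1] (x) [2, -3] (x) [2, 2] + [1, -1] (x) [0, 1] (x) [3, -6], so rank(T) ≤ 2.
These bounds meet, so rank(T) = 2.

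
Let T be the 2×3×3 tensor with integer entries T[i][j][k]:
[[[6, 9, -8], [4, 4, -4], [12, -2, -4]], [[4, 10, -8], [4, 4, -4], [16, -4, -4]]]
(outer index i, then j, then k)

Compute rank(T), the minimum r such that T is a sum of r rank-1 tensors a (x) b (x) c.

3

Lower bound: in the mode-2 unfolding of T (rows indexed by j, columns by (i,k)) the 3×3 minor on rows j ∈ {0, 1, 2}, columns (i,k) ∈ {(0,0), (0,1), (0,2)} is det [[6, 9, -8], [4, 4, -4], [12, -2, -4]] = 16 ≠ 0, so that unfolding has rank ≥ 3 and hence rank(T) ≥ 3 (CP rank is at least every unfolding rank, though it can be larger).
Upper bound: T is a sum of 3 rank-1 terms, T = [1, 1] (x) [0, 0, 1] (x) [4, -4, 0] + [1, 1] (x) [2, 1, 1] (x) [4, 4, -4] + [1, 2] (x) [1, 0, -2] (x) [-2, 1, 0] (written with every a and b primitive with positive leading entry and the scale carried by c; CP decompositions are not unique, and this one is verified by expanding entrywise), so rank(T) ≤ 3.
These bounds meet, so rank(T) = 3.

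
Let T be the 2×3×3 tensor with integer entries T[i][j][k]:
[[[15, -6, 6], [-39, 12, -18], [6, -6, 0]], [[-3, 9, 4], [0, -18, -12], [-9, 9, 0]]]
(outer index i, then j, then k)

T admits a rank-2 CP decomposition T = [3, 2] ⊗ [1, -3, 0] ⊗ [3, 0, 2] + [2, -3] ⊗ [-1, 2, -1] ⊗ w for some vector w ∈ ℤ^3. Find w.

Subtract the known terms from T to get the rank-1 residual R = [2, -3] ⊗ [-1, 2, -1] ⊗ w, so R[i,j,k] = a[i]·b[j]·w[k]. Pick indices with nonzero a[0]·b[0] = (2)·(-1) = -2. Only the fibre through (0,0,·) is needed: R[0,0,:] = T[0,0,:] − Σₗ aₗ[0]bₗ[0]cₗ = [15, -6, 6] − (3)·(1)·[3, 0, 2] = [6, -6, 0]. Then w[k] = R[0,0,k] / -2 for each k, giving w = [6, -6, 0] / -2 = [-3, 3, 0].

w = [-3, 3, 0]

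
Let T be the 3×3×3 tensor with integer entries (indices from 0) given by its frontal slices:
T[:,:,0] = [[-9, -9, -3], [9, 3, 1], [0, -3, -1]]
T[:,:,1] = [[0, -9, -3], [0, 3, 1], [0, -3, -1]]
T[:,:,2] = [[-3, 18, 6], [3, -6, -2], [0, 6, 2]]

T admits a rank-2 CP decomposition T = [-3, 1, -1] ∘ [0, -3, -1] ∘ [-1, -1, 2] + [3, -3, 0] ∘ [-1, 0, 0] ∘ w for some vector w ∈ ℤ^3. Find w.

w = [3, 0, 1]

Subtract the known terms from T to get the rank-1 residual R = [3, -3, 0] ∘ [-1, 0, 0] ∘ w, so R[i,j,k] = a[i]·b[j]·w[k]. Pick indices with nonzero a[0]·b[0] = (3)·(-1) = -3. Only the fibre through (0,0,·) is needed: R[0,0,:] = T[0,0,:] − Σₗ aₗ[0]bₗ[0]cₗ = [-9, 0, -3] − (-3)·(0)·[-1, -1, 2] = [-9, 0, -3]. Then w[k] = R[0,0,k] / -3 for each k, giving w = [-9, 0, -3] / -3 = [3, 0, 1].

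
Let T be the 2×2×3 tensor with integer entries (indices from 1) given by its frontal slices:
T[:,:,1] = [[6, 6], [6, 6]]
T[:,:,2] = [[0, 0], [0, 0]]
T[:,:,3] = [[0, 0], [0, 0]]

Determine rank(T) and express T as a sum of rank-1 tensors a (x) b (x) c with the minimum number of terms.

Lower bound: T ≠ 0 (e.g. T[1,1,1] = 6), so rank(T) ≥ 1.
Upper bound: if T = a (x) b (x) c then every fibre of T is a multiple of the corresponding factor, so read the factors off the fibres through the nonzero entry T[1,1,1] = 6.
The mode-1 fibre T[:,1,1] = [6, 6] gives a = (1, 1) (primitive direction); the mode-2 fibre T[1,:,1] = [6, 6] gives b = (1, 1); then c[k] = T[1,1,k] / (a[1]·b[1]) = [6, 0, 0] / 1 = (6, 0, 0).
Expanding (1, 1) (x) (1, 1) (x) (6, 0, 0) reproduces all 12 entries of T, so T = (1, 1) (x) (1, 1) (x) (6, 0, 0) and rank(T) ≤ 1.
These bounds meet, so rank(T) = 1.

rank(T) = 1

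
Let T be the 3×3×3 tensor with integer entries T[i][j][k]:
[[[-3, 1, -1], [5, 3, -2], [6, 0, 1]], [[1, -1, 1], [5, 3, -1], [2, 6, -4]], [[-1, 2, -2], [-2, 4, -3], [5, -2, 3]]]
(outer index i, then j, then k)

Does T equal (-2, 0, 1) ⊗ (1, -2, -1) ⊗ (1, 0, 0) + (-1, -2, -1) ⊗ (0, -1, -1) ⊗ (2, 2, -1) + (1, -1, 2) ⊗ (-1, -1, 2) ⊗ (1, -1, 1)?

Reconstruct entrywise from the claimed factors. For example, T[1,0,2] = 1 and Σₗ aₗ[1]bₗ[0]cₗ[2] = (0)·(1)·(0) + (-2)·(0)·(-1) + (-1)·(-1)·(1) = 1; checking all 27 entries, every one matches. The claim holds.

Yes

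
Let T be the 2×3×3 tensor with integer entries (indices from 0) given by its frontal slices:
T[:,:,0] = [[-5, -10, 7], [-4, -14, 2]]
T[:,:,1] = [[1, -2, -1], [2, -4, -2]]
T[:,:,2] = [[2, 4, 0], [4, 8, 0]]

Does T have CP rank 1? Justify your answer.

The mode-2 unfolding of T (rows indexed by j, columns by (i,k) = (0,0), (0,1), (0,2), (1,0), (1,1), (1,2)) is [[-5, 1, 2, -4, 2, 4], [-10, -2, 4, -14, -4, 8], [7, -1, 0, 2, -2, 0]].
There the 3×3 minor on rows j ∈ {0, 1, 2}, columns (i,k) ∈ {(0,0), (0,1), (0,2)} is det [[-5, 1, 2], [-10, -2, 4], [7, -1, 0]] = 56 ≠ 0, so this unfolding has rank ≥ 3; CP rank is at least every unfolding rank, so rank(T) ≥ 3.
In particular rank(T) ≥ 3 > 1, so T is not rank-1.

No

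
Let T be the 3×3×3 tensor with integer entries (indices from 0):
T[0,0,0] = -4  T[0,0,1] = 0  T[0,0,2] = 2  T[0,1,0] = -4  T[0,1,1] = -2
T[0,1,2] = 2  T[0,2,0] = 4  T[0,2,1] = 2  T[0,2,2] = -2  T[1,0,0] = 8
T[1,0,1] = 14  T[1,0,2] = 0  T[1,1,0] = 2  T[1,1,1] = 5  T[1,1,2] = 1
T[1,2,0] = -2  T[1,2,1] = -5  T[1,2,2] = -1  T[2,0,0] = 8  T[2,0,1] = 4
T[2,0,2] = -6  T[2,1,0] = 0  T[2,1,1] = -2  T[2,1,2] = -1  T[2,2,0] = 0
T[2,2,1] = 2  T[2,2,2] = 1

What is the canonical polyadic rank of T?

3

Lower bound: in the mode-1 unfolding of T (rows indexed by i, columns by (j,k)) the 3×3 minor on rows i ∈ {0, 1, 2}, columns (j,k) ∈ {(0,0), (0,1), (0,2)} is det [[-4, 0, 2], [8, 14, 0], [8, 4, -6]] = 176 ≠ 0, so that unfolding has rank ≥ 3 and hence rank(T) ≥ 3 (CP rank is at least every unfolding rank, though it can be larger).
Upper bound: T is a sum of 3 rank-1 terms, T = [0, 2, -1] ∘ [2, 1, -1] ∘ [0, 2, 1] + [1, 1, 2] ∘ [1, 0, 0] ∘ [4, 4, -2] + [2, -1, 0] ∘ [2, 1, -1] ∘ [-2, -1, 1] (written with every a and b primitive with positive leading entry and the scale carried by c; CP decompositions are not unique, and this one is verified by expanding entrywise), so rank(T) ≤ 3.
These bounds meet, so rank(T) = 3.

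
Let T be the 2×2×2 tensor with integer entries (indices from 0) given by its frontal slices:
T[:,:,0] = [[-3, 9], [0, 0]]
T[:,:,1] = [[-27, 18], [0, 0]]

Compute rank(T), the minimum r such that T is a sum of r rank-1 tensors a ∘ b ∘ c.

2

Lower bound: in the mode-3 unfolding of T (rows indexed by k, columns by (i,j)) the 2×2 minor on rows k ∈ {0, 1}, columns (i,j) ∈ {(0,0), (0,1)} is det [[-3, 9], [-27, 18]] = 189 ≠ 0, so that unfolding has rank ≥ 2 and hence rank(T) ≥ 2 (CP rank is at least every unfolding rank, though it can be larger).
Upper bound: T[i,:,:] = a[i]·M for every slice, with a = [1, 0] and M = [[-3, -27], [9, 18]] (rows j, columns k).
Splitting M by its rows (j = 0, 1), M = [1, 0][-3, -27]ᵀ + [0, 1][9, 18]ᵀ.
Hence T = [1, 0] ∘ [1, 0] ∘ [-3, -27] + [1, 0] ∘ [0, 1] ∘ [9, 18], so rank(T) ≤ 2.
These bounds meet, so rank(T) = 2.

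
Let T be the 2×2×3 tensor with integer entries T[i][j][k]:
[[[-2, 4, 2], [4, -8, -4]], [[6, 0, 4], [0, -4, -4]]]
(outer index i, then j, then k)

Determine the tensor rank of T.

3

Lower bound: in the mode-3 unfolding of T (rows indexed by k, columns by (i,j)) the 3×3 minor on rows k ∈ {0, 1, 2}, columns (i,j) ∈ {(0,0), (1,0), (1,1)} is det [[-2, 6, 0], [4, 0, -4], [2, 4, -4]] = 16 ≠ 0, so that unfolding has rank ≥ 3 and hence rank(T) ≥ 3 (CP rank is at least every unfolding rank, though it can be larger).
Upper bound: T is a sum of 3 rank-1 terms, T = [0, 1] ⊗ [1, -1] ⊗ [4, -4, 0] + [0, 1] ⊗ [1, 0] ⊗ [4, 0, 2] + [1, 1] ⊗ [1, -2] ⊗ [-2, 4, 2] (one valid choice — decompositions are not unique — normalised so each a, b is primitive with positive first nonzero entry; check it by expanding all entries), so rank(T) ≤ 3.
These bounds meet, so rank(T) = 3.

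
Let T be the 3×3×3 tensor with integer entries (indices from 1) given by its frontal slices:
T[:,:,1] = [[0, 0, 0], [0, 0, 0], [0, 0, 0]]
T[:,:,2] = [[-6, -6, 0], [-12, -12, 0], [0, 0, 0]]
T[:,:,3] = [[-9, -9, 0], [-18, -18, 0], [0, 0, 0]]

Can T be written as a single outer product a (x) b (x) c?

Yes

The mode-1 fibre T[:,1,2] = [-6, -12, 0] gives a = (1, 2, 0) (primitive direction); the mode-2 fibre T[1,:,2] = [-6, -6, 0] gives b = (1, 1, 0); then c[k] = T[1,1,k] / (a[1]·b[1]) = [0, -6, -9] / 1 = (0, -6, -9).
Expanding (1, 2, 0) (x) (1, 1, 0) (x) (0, -6, -9) reproduces all 27 entries of T, so T = (1, 2, 0) (x) (1, 1, 0) (x) (0, -6, -9) and rank(T) ≤ 1.
Equivalently every frontal slice T[:,:,k] is c[k] times the rank-1 matrix (1, 2, 0) (x) (1, 1, 0). So T has rank 1 (it is nonzero).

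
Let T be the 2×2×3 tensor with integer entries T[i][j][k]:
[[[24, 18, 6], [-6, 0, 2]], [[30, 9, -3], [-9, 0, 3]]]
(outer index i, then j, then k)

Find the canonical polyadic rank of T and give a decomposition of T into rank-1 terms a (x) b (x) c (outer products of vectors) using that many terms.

Lower bound: the mode-1 unfolding of T (rows indexed by i, columns by (j,k) = (0,0), (0,1), (0,2), (1,0), (1,1), (1,2)) is [[24, 18, 6, -6, 0, 2], [30, 9, -3, -9, 0, 3]].
There the 2×2 minor on rows i ∈ {0, 1}, columns (j,k) ∈ {(0,0), (0,1)} is det [[24, 18], [30, 9]] = -324 ≠ 0, so this unfolding has rank ≥ 2; CP rank is at least every unfolding rank, so rank(T) ≥ 2. (Flattening ranks never certify an upper bound on CP rank; for that we must actually write T with 2 rank-1 terms.)
Upper bound — finding two terms. Write S_k = T[:,:,k] for the frontal slices: S₀ = [[24, -6], [30, -9]], S₁ = [[18, 0], [9, 0]], S₂ = [[6, 2], [-3, 3]].
If T = a₁ (x) b₁ (x) c₁ + a₂ (x) b₂ (x) c₂ then each S_k = c₁[k]·a₁b₁ᵀ + c₂[k]·a₂b₂ᵀ. S₀ and S₁ are linearly independent, so a₁b₁ᵀ and a₂b₂ᵀ must span the same plane of matrices: they are the rank-1 matrices of the form x·S₀ + y·S₁.
det(x·S₀ + y·S₁) is −36·x² − 108·xy = (-36)·(x + 3·y)(x), vanishing at (x:y) = (3:-1) and (0:1).
M₁ = 3·S₀ − S₁ = [[54, -18], [81, -27]] = 9·(2, 3)(3, -1)ᵀ and M₂ = S₁ = [[18, 0], [9, 0]] = 9·(2, 1)(1, 0)ᵀ, so take a₁ = (2, 3), b₁ = (3, -1), a₂ = (2, 1), b₂ = (1, 0).
Each slice is an integer combination of E₁ = a₁b₁ᵀ and E₂ = a₂b₂ᵀ: S₀ = 3·E₁ + 3·E₂, S₁ = 9·E₂, S₂ = −E₁ + 6·E₂; reading off coefficients, c₁ = (3, 0, -1) and c₂ = (3, 9, 6).
Hence T = (2, 3) (x) (3, -1) (x) (3, 0, -1) + (2, 1) (x) (1, 0) (x) (3, 9, 6), so rank(T) ≤ 2.
These bounds meet, so rank(T) = 2.
Check entry T[0,1,1] = 0: (2)·(-1)·(0) + (2)·(0)·(9) = 0.

rank(T) = 2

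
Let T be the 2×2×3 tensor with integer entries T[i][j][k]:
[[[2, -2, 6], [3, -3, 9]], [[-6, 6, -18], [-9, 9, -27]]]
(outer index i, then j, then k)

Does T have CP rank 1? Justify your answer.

Yes

If T = a (x) b (x) c then every fibre of T is a multiple of the corresponding factor, so read the factors off the fibres through the nonzero entry T[0,0,0] = 2.
The mode-1 fibre T[:,0,0] = [2, -6] gives a = [1, -3] (primitive direction); the mode-2 fibre T[0,:,0] = [2, 3] gives b = [2, 3]; then c[k] = T[0,0,k] / (a[0]·b[0]) = [2, -2, 6] / 2 = [1, -1, 3].
Expanding [1, -3] (x) [2, 3] (x) [1, -1, 3] reproduces all 12 entries of T, so T = [1, -3] (x) [2, 3] (x) [1, -1, 3] and rank(T) ≤ 1.
Equivalently every frontal slice T[:,:,k] is c[k] times the rank-1 matrix [1, -3] (x) [2, 3]. So T has rank 1 (it is nonzero).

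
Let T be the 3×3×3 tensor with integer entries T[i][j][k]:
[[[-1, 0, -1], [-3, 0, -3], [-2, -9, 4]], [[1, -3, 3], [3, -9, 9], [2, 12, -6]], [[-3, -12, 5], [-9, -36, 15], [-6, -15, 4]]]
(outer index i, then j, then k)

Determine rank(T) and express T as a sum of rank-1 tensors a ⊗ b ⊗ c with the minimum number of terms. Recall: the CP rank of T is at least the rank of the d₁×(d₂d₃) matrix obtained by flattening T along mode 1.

rank(T) = 2

Lower bound: the mode-2 unfolding of T (rows indexed by j, columns by (i,k) = (0,0), (0,1), (0,2), (1,0), (1,1), (1,2), (2,0), (2,1), (2,2)) is [[-1, 0, -1, 1, -3, 3, -3, -12, 5], [-3, 0, -3, 3, -9, 9, -9, -36, 15], [-2, -9, 4, 2, 12, -6, -6, -15, 4]].
There the 2×2 minor on rows j ∈ {0, 2}, columns (i,k) ∈ {(0,0), (0,1)} is det [[-1, 0], [-2, -9]] = 9 ≠ 0, so this unfolding has rank ≥ 2; CP rank is at least every unfolding rank, so rank(T) ≥ 2. (Unfolding ranks only ever bound the CP rank from below — rank(T) can be strictly larger than all of them — so the matching upper bound has to come from an explicit 2-term decomposition.)
Upper bound — finding two terms. Write S_k = T[:,:,k] for the frontal slices: S₀ = [[-1, -3, -2], [1, 3, 2], [-3, -9, -6]], S₁ = [[0, 0, -9], [-3, -9, 12], [-12, -36, -15]], S₂ = [[-1, -3, 4], [3, 9, -6], [5, 15, 4]].
If T = a₁ ⊗ b₁ ⊗ c₁ + a₂ ⊗ b₂ ⊗ c₂ then each S_k = c₁[k]·a₁b₁ᵀ + c₂[k]·a₂b₂ᵀ. S₀ and S₁ are linearly independent, so a₁b₁ᵀ and a₂b₂ᵀ must span the same plane of matrices: they are the rank-1 matrices of the form x·S₀ + y·S₁.
The 2×2 minor of x·S₀ + y·S₁ on rows {0,1}, columns {0,2} is −9·xy − 27·y² = (-9)·(x + 3·y)(y), vanishing at (x:y) = (3:-1) and (1:0).
M₁ = 3·S₀ − S₁ = [[-3, -9, 3], [6, 18, -6], [3, 9, -3]] = (-3)·[1, -2, -1][1, 3, -1]ᵀ and M₂ = S₀ = [[-1, -3, -2], [1, 3, 2], [-3, -9, -6]] = −[1, -1, 3][1, 3, 2]ᵀ, so take a₁ = [1, -2, -1], b₁ = [1, 3, -1], a₂ = [1, -1, 3], b₂ = [1, 3, 2].
Each slice is an integer combination of E₁ = a₁b₁ᵀ and E₂ = a₂b₂ᵀ: S₀ = −E₂, S₁ = 3·E₁ − 3·E₂, S₂ = −2·E₁ + E₂; reading off coefficients, c₁ = [0, 3, -2] and c₂ = [-1, -3, 1].
Hence T = [1, -2, -1] ⊗ [1, 3, -1] ⊗ [0, 3, -2] + [1, -1, 3] ⊗ [1, 3, 2] ⊗ [-1, -3, 1], so rank(T) ≤ 2.
These bounds meet, so rank(T) = 2.
Check entry T[1,1,1] = -9: (-2)·(3)·(3) + (-1)·(3)·(-3) = -9.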